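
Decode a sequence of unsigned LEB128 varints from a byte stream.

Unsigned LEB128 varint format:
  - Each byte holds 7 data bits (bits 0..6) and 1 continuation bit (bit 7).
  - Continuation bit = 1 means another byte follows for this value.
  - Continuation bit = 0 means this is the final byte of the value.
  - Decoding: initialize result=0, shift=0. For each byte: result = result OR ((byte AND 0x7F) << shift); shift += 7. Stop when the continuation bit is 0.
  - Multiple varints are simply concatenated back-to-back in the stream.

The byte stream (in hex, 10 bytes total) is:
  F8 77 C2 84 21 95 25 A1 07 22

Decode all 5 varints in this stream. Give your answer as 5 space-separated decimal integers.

Answer: 15352 541250 4757 929 34

Derivation:
  byte[0]=0xF8 cont=1 payload=0x78=120: acc |= 120<<0 -> acc=120 shift=7
  byte[1]=0x77 cont=0 payload=0x77=119: acc |= 119<<7 -> acc=15352 shift=14 [end]
Varint 1: bytes[0:2] = F8 77 -> value 15352 (2 byte(s))
  byte[2]=0xC2 cont=1 payload=0x42=66: acc |= 66<<0 -> acc=66 shift=7
  byte[3]=0x84 cont=1 payload=0x04=4: acc |= 4<<7 -> acc=578 shift=14
  byte[4]=0x21 cont=0 payload=0x21=33: acc |= 33<<14 -> acc=541250 shift=21 [end]
Varint 2: bytes[2:5] = C2 84 21 -> value 541250 (3 byte(s))
  byte[5]=0x95 cont=1 payload=0x15=21: acc |= 21<<0 -> acc=21 shift=7
  byte[6]=0x25 cont=0 payload=0x25=37: acc |= 37<<7 -> acc=4757 shift=14 [end]
Varint 3: bytes[5:7] = 95 25 -> value 4757 (2 byte(s))
  byte[7]=0xA1 cont=1 payload=0x21=33: acc |= 33<<0 -> acc=33 shift=7
  byte[8]=0x07 cont=0 payload=0x07=7: acc |= 7<<7 -> acc=929 shift=14 [end]
Varint 4: bytes[7:9] = A1 07 -> value 929 (2 byte(s))
  byte[9]=0x22 cont=0 payload=0x22=34: acc |= 34<<0 -> acc=34 shift=7 [end]
Varint 5: bytes[9:10] = 22 -> value 34 (1 byte(s))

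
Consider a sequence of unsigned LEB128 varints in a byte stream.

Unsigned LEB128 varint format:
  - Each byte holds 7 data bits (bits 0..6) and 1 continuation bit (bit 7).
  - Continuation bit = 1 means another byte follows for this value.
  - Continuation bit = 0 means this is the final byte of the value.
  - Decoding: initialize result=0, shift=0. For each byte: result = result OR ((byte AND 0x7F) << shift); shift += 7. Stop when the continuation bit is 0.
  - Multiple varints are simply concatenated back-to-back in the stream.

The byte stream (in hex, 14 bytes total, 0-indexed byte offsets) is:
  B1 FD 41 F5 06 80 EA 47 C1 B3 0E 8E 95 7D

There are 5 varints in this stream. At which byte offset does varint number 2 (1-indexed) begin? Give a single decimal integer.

Answer: 3

Derivation:
  byte[0]=0xB1 cont=1 payload=0x31=49: acc |= 49<<0 -> acc=49 shift=7
  byte[1]=0xFD cont=1 payload=0x7D=125: acc |= 125<<7 -> acc=16049 shift=14
  byte[2]=0x41 cont=0 payload=0x41=65: acc |= 65<<14 -> acc=1081009 shift=21 [end]
Varint 1: bytes[0:3] = B1 FD 41 -> value 1081009 (3 byte(s))
  byte[3]=0xF5 cont=1 payload=0x75=117: acc |= 117<<0 -> acc=117 shift=7
  byte[4]=0x06 cont=0 payload=0x06=6: acc |= 6<<7 -> acc=885 shift=14 [end]
Varint 2: bytes[3:5] = F5 06 -> value 885 (2 byte(s))
  byte[5]=0x80 cont=1 payload=0x00=0: acc |= 0<<0 -> acc=0 shift=7
  byte[6]=0xEA cont=1 payload=0x6A=106: acc |= 106<<7 -> acc=13568 shift=14
  byte[7]=0x47 cont=0 payload=0x47=71: acc |= 71<<14 -> acc=1176832 shift=21 [end]
Varint 3: bytes[5:8] = 80 EA 47 -> value 1176832 (3 byte(s))
  byte[8]=0xC1 cont=1 payload=0x41=65: acc |= 65<<0 -> acc=65 shift=7
  byte[9]=0xB3 cont=1 payload=0x33=51: acc |= 51<<7 -> acc=6593 shift=14
  byte[10]=0x0E cont=0 payload=0x0E=14: acc |= 14<<14 -> acc=235969 shift=21 [end]
Varint 4: bytes[8:11] = C1 B3 0E -> value 235969 (3 byte(s))
  byte[11]=0x8E cont=1 payload=0x0E=14: acc |= 14<<0 -> acc=14 shift=7
  byte[12]=0x95 cont=1 payload=0x15=21: acc |= 21<<7 -> acc=2702 shift=14
  byte[13]=0x7D cont=0 payload=0x7D=125: acc |= 125<<14 -> acc=2050702 shift=21 [end]
Varint 5: bytes[11:14] = 8E 95 7D -> value 2050702 (3 byte(s))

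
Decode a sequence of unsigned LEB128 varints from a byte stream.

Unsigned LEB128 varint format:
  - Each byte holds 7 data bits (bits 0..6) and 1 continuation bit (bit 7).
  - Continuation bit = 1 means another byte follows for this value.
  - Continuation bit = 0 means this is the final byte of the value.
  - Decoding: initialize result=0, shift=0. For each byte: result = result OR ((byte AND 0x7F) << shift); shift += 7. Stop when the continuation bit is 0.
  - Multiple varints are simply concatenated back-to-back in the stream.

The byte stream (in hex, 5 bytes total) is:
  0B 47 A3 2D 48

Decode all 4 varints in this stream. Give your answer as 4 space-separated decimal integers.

Answer: 11 71 5795 72

Derivation:
  byte[0]=0x0B cont=0 payload=0x0B=11: acc |= 11<<0 -> acc=11 shift=7 [end]
Varint 1: bytes[0:1] = 0B -> value 11 (1 byte(s))
  byte[1]=0x47 cont=0 payload=0x47=71: acc |= 71<<0 -> acc=71 shift=7 [end]
Varint 2: bytes[1:2] = 47 -> value 71 (1 byte(s))
  byte[2]=0xA3 cont=1 payload=0x23=35: acc |= 35<<0 -> acc=35 shift=7
  byte[3]=0x2D cont=0 payload=0x2D=45: acc |= 45<<7 -> acc=5795 shift=14 [end]
Varint 3: bytes[2:4] = A3 2D -> value 5795 (2 byte(s))
  byte[4]=0x48 cont=0 payload=0x48=72: acc |= 72<<0 -> acc=72 shift=7 [end]
Varint 4: bytes[4:5] = 48 -> value 72 (1 byte(s))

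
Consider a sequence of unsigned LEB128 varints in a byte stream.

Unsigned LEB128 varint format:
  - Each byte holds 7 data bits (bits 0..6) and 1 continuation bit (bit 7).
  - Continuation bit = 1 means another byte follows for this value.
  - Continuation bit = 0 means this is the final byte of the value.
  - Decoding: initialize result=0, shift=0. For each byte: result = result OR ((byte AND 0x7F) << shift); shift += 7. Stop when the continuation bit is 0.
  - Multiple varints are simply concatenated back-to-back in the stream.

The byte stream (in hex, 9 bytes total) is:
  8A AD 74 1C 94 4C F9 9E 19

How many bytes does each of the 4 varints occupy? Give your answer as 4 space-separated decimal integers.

Answer: 3 1 2 3

Derivation:
  byte[0]=0x8A cont=1 payload=0x0A=10: acc |= 10<<0 -> acc=10 shift=7
  byte[1]=0xAD cont=1 payload=0x2D=45: acc |= 45<<7 -> acc=5770 shift=14
  byte[2]=0x74 cont=0 payload=0x74=116: acc |= 116<<14 -> acc=1906314 shift=21 [end]
Varint 1: bytes[0:3] = 8A AD 74 -> value 1906314 (3 byte(s))
  byte[3]=0x1C cont=0 payload=0x1C=28: acc |= 28<<0 -> acc=28 shift=7 [end]
Varint 2: bytes[3:4] = 1C -> value 28 (1 byte(s))
  byte[4]=0x94 cont=1 payload=0x14=20: acc |= 20<<0 -> acc=20 shift=7
  byte[5]=0x4C cont=0 payload=0x4C=76: acc |= 76<<7 -> acc=9748 shift=14 [end]
Varint 3: bytes[4:6] = 94 4C -> value 9748 (2 byte(s))
  byte[6]=0xF9 cont=1 payload=0x79=121: acc |= 121<<0 -> acc=121 shift=7
  byte[7]=0x9E cont=1 payload=0x1E=30: acc |= 30<<7 -> acc=3961 shift=14
  byte[8]=0x19 cont=0 payload=0x19=25: acc |= 25<<14 -> acc=413561 shift=21 [end]
Varint 4: bytes[6:9] = F9 9E 19 -> value 413561 (3 byte(s))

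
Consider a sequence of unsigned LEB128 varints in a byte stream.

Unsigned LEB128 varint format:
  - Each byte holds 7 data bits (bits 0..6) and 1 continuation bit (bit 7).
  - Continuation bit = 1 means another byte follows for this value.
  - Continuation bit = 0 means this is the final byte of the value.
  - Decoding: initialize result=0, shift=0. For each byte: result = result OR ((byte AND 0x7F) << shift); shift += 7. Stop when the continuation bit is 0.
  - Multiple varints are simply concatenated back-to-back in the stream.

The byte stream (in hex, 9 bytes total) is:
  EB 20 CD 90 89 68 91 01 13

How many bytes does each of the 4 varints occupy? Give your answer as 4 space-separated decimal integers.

  byte[0]=0xEB cont=1 payload=0x6B=107: acc |= 107<<0 -> acc=107 shift=7
  byte[1]=0x20 cont=0 payload=0x20=32: acc |= 32<<7 -> acc=4203 shift=14 [end]
Varint 1: bytes[0:2] = EB 20 -> value 4203 (2 byte(s))
  byte[2]=0xCD cont=1 payload=0x4D=77: acc |= 77<<0 -> acc=77 shift=7
  byte[3]=0x90 cont=1 payload=0x10=16: acc |= 16<<7 -> acc=2125 shift=14
  byte[4]=0x89 cont=1 payload=0x09=9: acc |= 9<<14 -> acc=149581 shift=21
  byte[5]=0x68 cont=0 payload=0x68=104: acc |= 104<<21 -> acc=218253389 shift=28 [end]
Varint 2: bytes[2:6] = CD 90 89 68 -> value 218253389 (4 byte(s))
  byte[6]=0x91 cont=1 payload=0x11=17: acc |= 17<<0 -> acc=17 shift=7
  byte[7]=0x01 cont=0 payload=0x01=1: acc |= 1<<7 -> acc=145 shift=14 [end]
Varint 3: bytes[6:8] = 91 01 -> value 145 (2 byte(s))
  byte[8]=0x13 cont=0 payload=0x13=19: acc |= 19<<0 -> acc=19 shift=7 [end]
Varint 4: bytes[8:9] = 13 -> value 19 (1 byte(s))

Answer: 2 4 2 1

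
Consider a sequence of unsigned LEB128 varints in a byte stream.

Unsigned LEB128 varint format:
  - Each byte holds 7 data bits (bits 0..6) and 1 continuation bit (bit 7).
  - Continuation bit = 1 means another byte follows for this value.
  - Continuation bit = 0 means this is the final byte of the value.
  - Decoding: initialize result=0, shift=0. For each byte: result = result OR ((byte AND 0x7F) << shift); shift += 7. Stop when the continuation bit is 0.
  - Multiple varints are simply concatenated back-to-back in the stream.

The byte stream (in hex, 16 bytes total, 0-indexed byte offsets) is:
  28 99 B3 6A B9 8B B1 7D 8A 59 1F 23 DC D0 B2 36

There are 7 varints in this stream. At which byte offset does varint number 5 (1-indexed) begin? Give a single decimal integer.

Answer: 10

Derivation:
  byte[0]=0x28 cont=0 payload=0x28=40: acc |= 40<<0 -> acc=40 shift=7 [end]
Varint 1: bytes[0:1] = 28 -> value 40 (1 byte(s))
  byte[1]=0x99 cont=1 payload=0x19=25: acc |= 25<<0 -> acc=25 shift=7
  byte[2]=0xB3 cont=1 payload=0x33=51: acc |= 51<<7 -> acc=6553 shift=14
  byte[3]=0x6A cont=0 payload=0x6A=106: acc |= 106<<14 -> acc=1743257 shift=21 [end]
Varint 2: bytes[1:4] = 99 B3 6A -> value 1743257 (3 byte(s))
  byte[4]=0xB9 cont=1 payload=0x39=57: acc |= 57<<0 -> acc=57 shift=7
  byte[5]=0x8B cont=1 payload=0x0B=11: acc |= 11<<7 -> acc=1465 shift=14
  byte[6]=0xB1 cont=1 payload=0x31=49: acc |= 49<<14 -> acc=804281 shift=21
  byte[7]=0x7D cont=0 payload=0x7D=125: acc |= 125<<21 -> acc=262948281 shift=28 [end]
Varint 3: bytes[4:8] = B9 8B B1 7D -> value 262948281 (4 byte(s))
  byte[8]=0x8A cont=1 payload=0x0A=10: acc |= 10<<0 -> acc=10 shift=7
  byte[9]=0x59 cont=0 payload=0x59=89: acc |= 89<<7 -> acc=11402 shift=14 [end]
Varint 4: bytes[8:10] = 8A 59 -> value 11402 (2 byte(s))
  byte[10]=0x1F cont=0 payload=0x1F=31: acc |= 31<<0 -> acc=31 shift=7 [end]
Varint 5: bytes[10:11] = 1F -> value 31 (1 byte(s))
  byte[11]=0x23 cont=0 payload=0x23=35: acc |= 35<<0 -> acc=35 shift=7 [end]
Varint 6: bytes[11:12] = 23 -> value 35 (1 byte(s))
  byte[12]=0xDC cont=1 payload=0x5C=92: acc |= 92<<0 -> acc=92 shift=7
  byte[13]=0xD0 cont=1 payload=0x50=80: acc |= 80<<7 -> acc=10332 shift=14
  byte[14]=0xB2 cont=1 payload=0x32=50: acc |= 50<<14 -> acc=829532 shift=21
  byte[15]=0x36 cont=0 payload=0x36=54: acc |= 54<<21 -> acc=114075740 shift=28 [end]
Varint 7: bytes[12:16] = DC D0 B2 36 -> value 114075740 (4 byte(s))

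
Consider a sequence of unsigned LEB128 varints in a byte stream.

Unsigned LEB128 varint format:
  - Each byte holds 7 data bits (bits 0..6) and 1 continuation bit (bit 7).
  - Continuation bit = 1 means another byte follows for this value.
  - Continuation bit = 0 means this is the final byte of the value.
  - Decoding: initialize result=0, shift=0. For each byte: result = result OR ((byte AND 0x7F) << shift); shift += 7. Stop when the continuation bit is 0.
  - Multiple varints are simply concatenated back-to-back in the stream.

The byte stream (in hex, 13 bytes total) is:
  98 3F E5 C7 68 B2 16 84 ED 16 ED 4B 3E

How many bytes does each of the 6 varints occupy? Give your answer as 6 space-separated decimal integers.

  byte[0]=0x98 cont=1 payload=0x18=24: acc |= 24<<0 -> acc=24 shift=7
  byte[1]=0x3F cont=0 payload=0x3F=63: acc |= 63<<7 -> acc=8088 shift=14 [end]
Varint 1: bytes[0:2] = 98 3F -> value 8088 (2 byte(s))
  byte[2]=0xE5 cont=1 payload=0x65=101: acc |= 101<<0 -> acc=101 shift=7
  byte[3]=0xC7 cont=1 payload=0x47=71: acc |= 71<<7 -> acc=9189 shift=14
  byte[4]=0x68 cont=0 payload=0x68=104: acc |= 104<<14 -> acc=1713125 shift=21 [end]
Varint 2: bytes[2:5] = E5 C7 68 -> value 1713125 (3 byte(s))
  byte[5]=0xB2 cont=1 payload=0x32=50: acc |= 50<<0 -> acc=50 shift=7
  byte[6]=0x16 cont=0 payload=0x16=22: acc |= 22<<7 -> acc=2866 shift=14 [end]
Varint 3: bytes[5:7] = B2 16 -> value 2866 (2 byte(s))
  byte[7]=0x84 cont=1 payload=0x04=4: acc |= 4<<0 -> acc=4 shift=7
  byte[8]=0xED cont=1 payload=0x6D=109: acc |= 109<<7 -> acc=13956 shift=14
  byte[9]=0x16 cont=0 payload=0x16=22: acc |= 22<<14 -> acc=374404 shift=21 [end]
Varint 4: bytes[7:10] = 84 ED 16 -> value 374404 (3 byte(s))
  byte[10]=0xED cont=1 payload=0x6D=109: acc |= 109<<0 -> acc=109 shift=7
  byte[11]=0x4B cont=0 payload=0x4B=75: acc |= 75<<7 -> acc=9709 shift=14 [end]
Varint 5: bytes[10:12] = ED 4B -> value 9709 (2 byte(s))
  byte[12]=0x3E cont=0 payload=0x3E=62: acc |= 62<<0 -> acc=62 shift=7 [end]
Varint 6: bytes[12:13] = 3E -> value 62 (1 byte(s))

Answer: 2 3 2 3 2 1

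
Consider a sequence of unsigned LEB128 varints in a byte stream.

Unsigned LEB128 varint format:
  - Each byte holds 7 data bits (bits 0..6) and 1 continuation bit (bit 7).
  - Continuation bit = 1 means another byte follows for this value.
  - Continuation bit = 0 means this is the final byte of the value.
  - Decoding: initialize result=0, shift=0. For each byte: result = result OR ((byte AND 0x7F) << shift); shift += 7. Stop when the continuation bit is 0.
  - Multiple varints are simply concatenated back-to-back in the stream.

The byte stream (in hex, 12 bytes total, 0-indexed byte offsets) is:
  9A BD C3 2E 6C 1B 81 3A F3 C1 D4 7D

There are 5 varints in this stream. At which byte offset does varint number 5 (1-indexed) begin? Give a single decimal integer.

Answer: 8

Derivation:
  byte[0]=0x9A cont=1 payload=0x1A=26: acc |= 26<<0 -> acc=26 shift=7
  byte[1]=0xBD cont=1 payload=0x3D=61: acc |= 61<<7 -> acc=7834 shift=14
  byte[2]=0xC3 cont=1 payload=0x43=67: acc |= 67<<14 -> acc=1105562 shift=21
  byte[3]=0x2E cont=0 payload=0x2E=46: acc |= 46<<21 -> acc=97574554 shift=28 [end]
Varint 1: bytes[0:4] = 9A BD C3 2E -> value 97574554 (4 byte(s))
  byte[4]=0x6C cont=0 payload=0x6C=108: acc |= 108<<0 -> acc=108 shift=7 [end]
Varint 2: bytes[4:5] = 6C -> value 108 (1 byte(s))
  byte[5]=0x1B cont=0 payload=0x1B=27: acc |= 27<<0 -> acc=27 shift=7 [end]
Varint 3: bytes[5:6] = 1B -> value 27 (1 byte(s))
  byte[6]=0x81 cont=1 payload=0x01=1: acc |= 1<<0 -> acc=1 shift=7
  byte[7]=0x3A cont=0 payload=0x3A=58: acc |= 58<<7 -> acc=7425 shift=14 [end]
Varint 4: bytes[6:8] = 81 3A -> value 7425 (2 byte(s))
  byte[8]=0xF3 cont=1 payload=0x73=115: acc |= 115<<0 -> acc=115 shift=7
  byte[9]=0xC1 cont=1 payload=0x41=65: acc |= 65<<7 -> acc=8435 shift=14
  byte[10]=0xD4 cont=1 payload=0x54=84: acc |= 84<<14 -> acc=1384691 shift=21
  byte[11]=0x7D cont=0 payload=0x7D=125: acc |= 125<<21 -> acc=263528691 shift=28 [end]
Varint 5: bytes[8:12] = F3 C1 D4 7D -> value 263528691 (4 byte(s))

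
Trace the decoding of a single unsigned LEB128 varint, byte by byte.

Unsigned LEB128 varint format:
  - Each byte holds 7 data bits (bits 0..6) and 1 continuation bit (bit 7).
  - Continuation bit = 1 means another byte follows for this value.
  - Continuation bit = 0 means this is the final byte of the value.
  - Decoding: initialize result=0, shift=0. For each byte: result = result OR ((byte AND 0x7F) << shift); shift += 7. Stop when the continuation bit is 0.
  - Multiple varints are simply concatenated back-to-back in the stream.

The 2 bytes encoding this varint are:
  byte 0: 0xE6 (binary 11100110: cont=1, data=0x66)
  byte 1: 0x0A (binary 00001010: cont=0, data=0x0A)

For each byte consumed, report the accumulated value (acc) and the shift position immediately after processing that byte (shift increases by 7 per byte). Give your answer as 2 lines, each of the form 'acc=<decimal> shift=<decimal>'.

Answer: acc=102 shift=7
acc=1382 shift=14

Derivation:
byte 0=0xE6: payload=0x66=102, contrib = 102<<0 = 102; acc -> 102, shift -> 7
byte 1=0x0A: payload=0x0A=10, contrib = 10<<7 = 1280; acc -> 1382, shift -> 14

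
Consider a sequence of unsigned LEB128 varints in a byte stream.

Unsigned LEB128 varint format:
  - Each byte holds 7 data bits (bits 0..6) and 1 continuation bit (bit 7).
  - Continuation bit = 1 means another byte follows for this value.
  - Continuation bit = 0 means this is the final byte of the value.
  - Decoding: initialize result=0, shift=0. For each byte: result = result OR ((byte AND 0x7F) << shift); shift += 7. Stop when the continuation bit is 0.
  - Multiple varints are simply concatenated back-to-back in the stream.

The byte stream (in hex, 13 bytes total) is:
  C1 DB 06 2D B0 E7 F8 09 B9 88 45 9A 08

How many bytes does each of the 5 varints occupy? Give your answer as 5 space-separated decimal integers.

Answer: 3 1 4 3 2

Derivation:
  byte[0]=0xC1 cont=1 payload=0x41=65: acc |= 65<<0 -> acc=65 shift=7
  byte[1]=0xDB cont=1 payload=0x5B=91: acc |= 91<<7 -> acc=11713 shift=14
  byte[2]=0x06 cont=0 payload=0x06=6: acc |= 6<<14 -> acc=110017 shift=21 [end]
Varint 1: bytes[0:3] = C1 DB 06 -> value 110017 (3 byte(s))
  byte[3]=0x2D cont=0 payload=0x2D=45: acc |= 45<<0 -> acc=45 shift=7 [end]
Varint 2: bytes[3:4] = 2D -> value 45 (1 byte(s))
  byte[4]=0xB0 cont=1 payload=0x30=48: acc |= 48<<0 -> acc=48 shift=7
  byte[5]=0xE7 cont=1 payload=0x67=103: acc |= 103<<7 -> acc=13232 shift=14
  byte[6]=0xF8 cont=1 payload=0x78=120: acc |= 120<<14 -> acc=1979312 shift=21
  byte[7]=0x09 cont=0 payload=0x09=9: acc |= 9<<21 -> acc=20853680 shift=28 [end]
Varint 3: bytes[4:8] = B0 E7 F8 09 -> value 20853680 (4 byte(s))
  byte[8]=0xB9 cont=1 payload=0x39=57: acc |= 57<<0 -> acc=57 shift=7
  byte[9]=0x88 cont=1 payload=0x08=8: acc |= 8<<7 -> acc=1081 shift=14
  byte[10]=0x45 cont=0 payload=0x45=69: acc |= 69<<14 -> acc=1131577 shift=21 [end]
Varint 4: bytes[8:11] = B9 88 45 -> value 1131577 (3 byte(s))
  byte[11]=0x9A cont=1 payload=0x1A=26: acc |= 26<<0 -> acc=26 shift=7
  byte[12]=0x08 cont=0 payload=0x08=8: acc |= 8<<7 -> acc=1050 shift=14 [end]
Varint 5: bytes[11:13] = 9A 08 -> value 1050 (2 byte(s))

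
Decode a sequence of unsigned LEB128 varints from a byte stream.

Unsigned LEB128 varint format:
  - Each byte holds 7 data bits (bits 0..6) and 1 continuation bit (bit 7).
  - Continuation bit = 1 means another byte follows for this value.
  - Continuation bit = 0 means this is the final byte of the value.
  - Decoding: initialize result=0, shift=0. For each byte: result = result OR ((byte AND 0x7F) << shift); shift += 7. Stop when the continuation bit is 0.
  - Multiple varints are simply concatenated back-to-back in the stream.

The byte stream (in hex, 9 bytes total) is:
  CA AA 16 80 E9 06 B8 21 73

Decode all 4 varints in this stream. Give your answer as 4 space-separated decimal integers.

Answer: 365898 111744 4280 115

Derivation:
  byte[0]=0xCA cont=1 payload=0x4A=74: acc |= 74<<0 -> acc=74 shift=7
  byte[1]=0xAA cont=1 payload=0x2A=42: acc |= 42<<7 -> acc=5450 shift=14
  byte[2]=0x16 cont=0 payload=0x16=22: acc |= 22<<14 -> acc=365898 shift=21 [end]
Varint 1: bytes[0:3] = CA AA 16 -> value 365898 (3 byte(s))
  byte[3]=0x80 cont=1 payload=0x00=0: acc |= 0<<0 -> acc=0 shift=7
  byte[4]=0xE9 cont=1 payload=0x69=105: acc |= 105<<7 -> acc=13440 shift=14
  byte[5]=0x06 cont=0 payload=0x06=6: acc |= 6<<14 -> acc=111744 shift=21 [end]
Varint 2: bytes[3:6] = 80 E9 06 -> value 111744 (3 byte(s))
  byte[6]=0xB8 cont=1 payload=0x38=56: acc |= 56<<0 -> acc=56 shift=7
  byte[7]=0x21 cont=0 payload=0x21=33: acc |= 33<<7 -> acc=4280 shift=14 [end]
Varint 3: bytes[6:8] = B8 21 -> value 4280 (2 byte(s))
  byte[8]=0x73 cont=0 payload=0x73=115: acc |= 115<<0 -> acc=115 shift=7 [end]
Varint 4: bytes[8:9] = 73 -> value 115 (1 byte(s))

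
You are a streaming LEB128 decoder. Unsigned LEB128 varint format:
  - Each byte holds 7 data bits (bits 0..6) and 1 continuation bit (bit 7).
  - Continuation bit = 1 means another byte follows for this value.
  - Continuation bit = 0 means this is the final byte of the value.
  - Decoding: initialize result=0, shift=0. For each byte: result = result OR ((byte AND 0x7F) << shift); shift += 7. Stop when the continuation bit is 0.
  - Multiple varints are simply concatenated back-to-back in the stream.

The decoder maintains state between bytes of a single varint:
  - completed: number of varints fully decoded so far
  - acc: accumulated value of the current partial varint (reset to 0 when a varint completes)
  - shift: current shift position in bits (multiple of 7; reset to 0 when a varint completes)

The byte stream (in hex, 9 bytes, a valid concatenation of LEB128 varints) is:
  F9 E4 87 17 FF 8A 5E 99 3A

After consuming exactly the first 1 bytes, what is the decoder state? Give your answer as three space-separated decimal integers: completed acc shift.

byte[0]=0xF9 cont=1 payload=0x79: acc |= 121<<0 -> completed=0 acc=121 shift=7

Answer: 0 121 7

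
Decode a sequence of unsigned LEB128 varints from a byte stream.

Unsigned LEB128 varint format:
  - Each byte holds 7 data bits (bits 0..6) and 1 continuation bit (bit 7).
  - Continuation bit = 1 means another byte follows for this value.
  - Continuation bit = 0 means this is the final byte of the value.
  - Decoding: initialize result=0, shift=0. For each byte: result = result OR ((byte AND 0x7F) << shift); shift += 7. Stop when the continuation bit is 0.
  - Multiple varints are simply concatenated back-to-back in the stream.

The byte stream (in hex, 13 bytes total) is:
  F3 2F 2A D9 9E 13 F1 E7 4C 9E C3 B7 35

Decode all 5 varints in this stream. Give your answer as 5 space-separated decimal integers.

  byte[0]=0xF3 cont=1 payload=0x73=115: acc |= 115<<0 -> acc=115 shift=7
  byte[1]=0x2F cont=0 payload=0x2F=47: acc |= 47<<7 -> acc=6131 shift=14 [end]
Varint 1: bytes[0:2] = F3 2F -> value 6131 (2 byte(s))
  byte[2]=0x2A cont=0 payload=0x2A=42: acc |= 42<<0 -> acc=42 shift=7 [end]
Varint 2: bytes[2:3] = 2A -> value 42 (1 byte(s))
  byte[3]=0xD9 cont=1 payload=0x59=89: acc |= 89<<0 -> acc=89 shift=7
  byte[4]=0x9E cont=1 payload=0x1E=30: acc |= 30<<7 -> acc=3929 shift=14
  byte[5]=0x13 cont=0 payload=0x13=19: acc |= 19<<14 -> acc=315225 shift=21 [end]
Varint 3: bytes[3:6] = D9 9E 13 -> value 315225 (3 byte(s))
  byte[6]=0xF1 cont=1 payload=0x71=113: acc |= 113<<0 -> acc=113 shift=7
  byte[7]=0xE7 cont=1 payload=0x67=103: acc |= 103<<7 -> acc=13297 shift=14
  byte[8]=0x4C cont=0 payload=0x4C=76: acc |= 76<<14 -> acc=1258481 shift=21 [end]
Varint 4: bytes[6:9] = F1 E7 4C -> value 1258481 (3 byte(s))
  byte[9]=0x9E cont=1 payload=0x1E=30: acc |= 30<<0 -> acc=30 shift=7
  byte[10]=0xC3 cont=1 payload=0x43=67: acc |= 67<<7 -> acc=8606 shift=14
  byte[11]=0xB7 cont=1 payload=0x37=55: acc |= 55<<14 -> acc=909726 shift=21
  byte[12]=0x35 cont=0 payload=0x35=53: acc |= 53<<21 -> acc=112058782 shift=28 [end]
Varint 5: bytes[9:13] = 9E C3 B7 35 -> value 112058782 (4 byte(s))

Answer: 6131 42 315225 1258481 112058782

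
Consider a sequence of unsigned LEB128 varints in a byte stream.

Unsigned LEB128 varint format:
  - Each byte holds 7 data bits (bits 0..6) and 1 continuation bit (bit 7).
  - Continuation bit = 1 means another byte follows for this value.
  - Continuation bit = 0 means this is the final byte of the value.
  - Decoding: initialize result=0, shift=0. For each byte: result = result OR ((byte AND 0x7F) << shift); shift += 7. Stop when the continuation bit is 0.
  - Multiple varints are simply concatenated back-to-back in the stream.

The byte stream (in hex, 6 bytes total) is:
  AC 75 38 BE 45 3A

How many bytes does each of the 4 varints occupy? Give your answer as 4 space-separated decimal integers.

Answer: 2 1 2 1

Derivation:
  byte[0]=0xAC cont=1 payload=0x2C=44: acc |= 44<<0 -> acc=44 shift=7
  byte[1]=0x75 cont=0 payload=0x75=117: acc |= 117<<7 -> acc=15020 shift=14 [end]
Varint 1: bytes[0:2] = AC 75 -> value 15020 (2 byte(s))
  byte[2]=0x38 cont=0 payload=0x38=56: acc |= 56<<0 -> acc=56 shift=7 [end]
Varint 2: bytes[2:3] = 38 -> value 56 (1 byte(s))
  byte[3]=0xBE cont=1 payload=0x3E=62: acc |= 62<<0 -> acc=62 shift=7
  byte[4]=0x45 cont=0 payload=0x45=69: acc |= 69<<7 -> acc=8894 shift=14 [end]
Varint 3: bytes[3:5] = BE 45 -> value 8894 (2 byte(s))
  byte[5]=0x3A cont=0 payload=0x3A=58: acc |= 58<<0 -> acc=58 shift=7 [end]
Varint 4: bytes[5:6] = 3A -> value 58 (1 byte(s))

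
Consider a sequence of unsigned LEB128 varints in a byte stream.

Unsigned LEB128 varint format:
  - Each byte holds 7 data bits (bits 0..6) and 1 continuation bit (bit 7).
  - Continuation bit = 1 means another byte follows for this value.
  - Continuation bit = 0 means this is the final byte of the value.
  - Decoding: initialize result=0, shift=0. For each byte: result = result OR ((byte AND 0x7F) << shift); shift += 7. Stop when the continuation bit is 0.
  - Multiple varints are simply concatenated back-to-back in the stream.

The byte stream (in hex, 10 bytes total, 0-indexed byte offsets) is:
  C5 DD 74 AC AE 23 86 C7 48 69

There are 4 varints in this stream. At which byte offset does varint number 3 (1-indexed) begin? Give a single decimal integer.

Answer: 6

Derivation:
  byte[0]=0xC5 cont=1 payload=0x45=69: acc |= 69<<0 -> acc=69 shift=7
  byte[1]=0xDD cont=1 payload=0x5D=93: acc |= 93<<7 -> acc=11973 shift=14
  byte[2]=0x74 cont=0 payload=0x74=116: acc |= 116<<14 -> acc=1912517 shift=21 [end]
Varint 1: bytes[0:3] = C5 DD 74 -> value 1912517 (3 byte(s))
  byte[3]=0xAC cont=1 payload=0x2C=44: acc |= 44<<0 -> acc=44 shift=7
  byte[4]=0xAE cont=1 payload=0x2E=46: acc |= 46<<7 -> acc=5932 shift=14
  byte[5]=0x23 cont=0 payload=0x23=35: acc |= 35<<14 -> acc=579372 shift=21 [end]
Varint 2: bytes[3:6] = AC AE 23 -> value 579372 (3 byte(s))
  byte[6]=0x86 cont=1 payload=0x06=6: acc |= 6<<0 -> acc=6 shift=7
  byte[7]=0xC7 cont=1 payload=0x47=71: acc |= 71<<7 -> acc=9094 shift=14
  byte[8]=0x48 cont=0 payload=0x48=72: acc |= 72<<14 -> acc=1188742 shift=21 [end]
Varint 3: bytes[6:9] = 86 C7 48 -> value 1188742 (3 byte(s))
  byte[9]=0x69 cont=0 payload=0x69=105: acc |= 105<<0 -> acc=105 shift=7 [end]
Varint 4: bytes[9:10] = 69 -> value 105 (1 byte(s))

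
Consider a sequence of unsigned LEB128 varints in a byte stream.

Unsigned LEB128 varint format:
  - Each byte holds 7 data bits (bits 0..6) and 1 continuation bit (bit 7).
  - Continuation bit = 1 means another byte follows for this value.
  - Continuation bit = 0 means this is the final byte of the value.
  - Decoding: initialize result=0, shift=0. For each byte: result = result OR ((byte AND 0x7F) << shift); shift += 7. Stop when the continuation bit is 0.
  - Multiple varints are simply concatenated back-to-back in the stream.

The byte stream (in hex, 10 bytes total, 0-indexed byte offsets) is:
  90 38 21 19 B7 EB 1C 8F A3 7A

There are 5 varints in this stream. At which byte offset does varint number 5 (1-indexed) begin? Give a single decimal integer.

Answer: 7

Derivation:
  byte[0]=0x90 cont=1 payload=0x10=16: acc |= 16<<0 -> acc=16 shift=7
  byte[1]=0x38 cont=0 payload=0x38=56: acc |= 56<<7 -> acc=7184 shift=14 [end]
Varint 1: bytes[0:2] = 90 38 -> value 7184 (2 byte(s))
  byte[2]=0x21 cont=0 payload=0x21=33: acc |= 33<<0 -> acc=33 shift=7 [end]
Varint 2: bytes[2:3] = 21 -> value 33 (1 byte(s))
  byte[3]=0x19 cont=0 payload=0x19=25: acc |= 25<<0 -> acc=25 shift=7 [end]
Varint 3: bytes[3:4] = 19 -> value 25 (1 byte(s))
  byte[4]=0xB7 cont=1 payload=0x37=55: acc |= 55<<0 -> acc=55 shift=7
  byte[5]=0xEB cont=1 payload=0x6B=107: acc |= 107<<7 -> acc=13751 shift=14
  byte[6]=0x1C cont=0 payload=0x1C=28: acc |= 28<<14 -> acc=472503 shift=21 [end]
Varint 4: bytes[4:7] = B7 EB 1C -> value 472503 (3 byte(s))
  byte[7]=0x8F cont=1 payload=0x0F=15: acc |= 15<<0 -> acc=15 shift=7
  byte[8]=0xA3 cont=1 payload=0x23=35: acc |= 35<<7 -> acc=4495 shift=14
  byte[9]=0x7A cont=0 payload=0x7A=122: acc |= 122<<14 -> acc=2003343 shift=21 [end]
Varint 5: bytes[7:10] = 8F A3 7A -> value 2003343 (3 byte(s))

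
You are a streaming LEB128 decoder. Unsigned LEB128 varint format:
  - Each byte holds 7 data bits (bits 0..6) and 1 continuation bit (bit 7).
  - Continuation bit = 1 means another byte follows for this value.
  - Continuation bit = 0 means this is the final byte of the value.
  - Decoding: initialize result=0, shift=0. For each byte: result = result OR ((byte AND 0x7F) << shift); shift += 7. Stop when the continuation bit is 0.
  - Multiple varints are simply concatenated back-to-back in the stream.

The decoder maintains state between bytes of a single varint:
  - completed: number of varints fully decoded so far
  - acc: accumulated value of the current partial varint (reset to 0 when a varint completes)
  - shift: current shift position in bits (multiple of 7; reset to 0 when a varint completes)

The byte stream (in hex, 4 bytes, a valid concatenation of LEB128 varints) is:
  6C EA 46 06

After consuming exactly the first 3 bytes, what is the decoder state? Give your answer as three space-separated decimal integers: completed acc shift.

byte[0]=0x6C cont=0 payload=0x6C: varint #1 complete (value=108); reset -> completed=1 acc=0 shift=0
byte[1]=0xEA cont=1 payload=0x6A: acc |= 106<<0 -> completed=1 acc=106 shift=7
byte[2]=0x46 cont=0 payload=0x46: varint #2 complete (value=9066); reset -> completed=2 acc=0 shift=0

Answer: 2 0 0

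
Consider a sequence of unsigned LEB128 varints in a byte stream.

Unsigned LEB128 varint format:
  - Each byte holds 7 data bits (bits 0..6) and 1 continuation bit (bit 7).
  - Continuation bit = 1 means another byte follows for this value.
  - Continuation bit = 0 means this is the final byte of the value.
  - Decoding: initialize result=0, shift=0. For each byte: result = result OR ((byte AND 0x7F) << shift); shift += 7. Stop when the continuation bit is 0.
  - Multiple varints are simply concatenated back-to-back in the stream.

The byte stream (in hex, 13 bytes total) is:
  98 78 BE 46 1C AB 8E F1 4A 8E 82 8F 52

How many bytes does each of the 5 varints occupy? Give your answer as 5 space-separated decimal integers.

  byte[0]=0x98 cont=1 payload=0x18=24: acc |= 24<<0 -> acc=24 shift=7
  byte[1]=0x78 cont=0 payload=0x78=120: acc |= 120<<7 -> acc=15384 shift=14 [end]
Varint 1: bytes[0:2] = 98 78 -> value 15384 (2 byte(s))
  byte[2]=0xBE cont=1 payload=0x3E=62: acc |= 62<<0 -> acc=62 shift=7
  byte[3]=0x46 cont=0 payload=0x46=70: acc |= 70<<7 -> acc=9022 shift=14 [end]
Varint 2: bytes[2:4] = BE 46 -> value 9022 (2 byte(s))
  byte[4]=0x1C cont=0 payload=0x1C=28: acc |= 28<<0 -> acc=28 shift=7 [end]
Varint 3: bytes[4:5] = 1C -> value 28 (1 byte(s))
  byte[5]=0xAB cont=1 payload=0x2B=43: acc |= 43<<0 -> acc=43 shift=7
  byte[6]=0x8E cont=1 payload=0x0E=14: acc |= 14<<7 -> acc=1835 shift=14
  byte[7]=0xF1 cont=1 payload=0x71=113: acc |= 113<<14 -> acc=1853227 shift=21
  byte[8]=0x4A cont=0 payload=0x4A=74: acc |= 74<<21 -> acc=157042475 shift=28 [end]
Varint 4: bytes[5:9] = AB 8E F1 4A -> value 157042475 (4 byte(s))
  byte[9]=0x8E cont=1 payload=0x0E=14: acc |= 14<<0 -> acc=14 shift=7
  byte[10]=0x82 cont=1 payload=0x02=2: acc |= 2<<7 -> acc=270 shift=14
  byte[11]=0x8F cont=1 payload=0x0F=15: acc |= 15<<14 -> acc=246030 shift=21
  byte[12]=0x52 cont=0 payload=0x52=82: acc |= 82<<21 -> acc=172212494 shift=28 [end]
Varint 5: bytes[9:13] = 8E 82 8F 52 -> value 172212494 (4 byte(s))

Answer: 2 2 1 4 4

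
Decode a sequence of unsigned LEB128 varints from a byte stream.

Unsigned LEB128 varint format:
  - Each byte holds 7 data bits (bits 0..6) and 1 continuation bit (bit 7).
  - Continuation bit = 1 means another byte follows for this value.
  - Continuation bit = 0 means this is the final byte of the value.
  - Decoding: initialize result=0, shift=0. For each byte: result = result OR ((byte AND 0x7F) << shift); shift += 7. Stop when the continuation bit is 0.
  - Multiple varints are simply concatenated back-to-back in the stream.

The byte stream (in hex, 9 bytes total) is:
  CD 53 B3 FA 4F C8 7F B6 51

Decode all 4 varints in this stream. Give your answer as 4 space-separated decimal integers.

  byte[0]=0xCD cont=1 payload=0x4D=77: acc |= 77<<0 -> acc=77 shift=7
  byte[1]=0x53 cont=0 payload=0x53=83: acc |= 83<<7 -> acc=10701 shift=14 [end]
Varint 1: bytes[0:2] = CD 53 -> value 10701 (2 byte(s))
  byte[2]=0xB3 cont=1 payload=0x33=51: acc |= 51<<0 -> acc=51 shift=7
  byte[3]=0xFA cont=1 payload=0x7A=122: acc |= 122<<7 -> acc=15667 shift=14
  byte[4]=0x4F cont=0 payload=0x4F=79: acc |= 79<<14 -> acc=1310003 shift=21 [end]
Varint 2: bytes[2:5] = B3 FA 4F -> value 1310003 (3 byte(s))
  byte[5]=0xC8 cont=1 payload=0x48=72: acc |= 72<<0 -> acc=72 shift=7
  byte[6]=0x7F cont=0 payload=0x7F=127: acc |= 127<<7 -> acc=16328 shift=14 [end]
Varint 3: bytes[5:7] = C8 7F -> value 16328 (2 byte(s))
  byte[7]=0xB6 cont=1 payload=0x36=54: acc |= 54<<0 -> acc=54 shift=7
  byte[8]=0x51 cont=0 payload=0x51=81: acc |= 81<<7 -> acc=10422 shift=14 [end]
Varint 4: bytes[7:9] = B6 51 -> value 10422 (2 byte(s))

Answer: 10701 1310003 16328 10422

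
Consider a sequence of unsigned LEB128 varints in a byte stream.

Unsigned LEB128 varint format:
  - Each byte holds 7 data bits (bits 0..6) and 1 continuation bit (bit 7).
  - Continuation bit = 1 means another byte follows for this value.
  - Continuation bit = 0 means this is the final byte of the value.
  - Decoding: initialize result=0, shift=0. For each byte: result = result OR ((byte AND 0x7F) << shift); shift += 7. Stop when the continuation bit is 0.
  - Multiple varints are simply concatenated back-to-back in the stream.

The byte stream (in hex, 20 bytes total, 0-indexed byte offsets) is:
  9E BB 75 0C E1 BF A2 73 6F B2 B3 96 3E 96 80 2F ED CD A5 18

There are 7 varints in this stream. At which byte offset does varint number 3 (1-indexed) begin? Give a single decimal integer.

  byte[0]=0x9E cont=1 payload=0x1E=30: acc |= 30<<0 -> acc=30 shift=7
  byte[1]=0xBB cont=1 payload=0x3B=59: acc |= 59<<7 -> acc=7582 shift=14
  byte[2]=0x75 cont=0 payload=0x75=117: acc |= 117<<14 -> acc=1924510 shift=21 [end]
Varint 1: bytes[0:3] = 9E BB 75 -> value 1924510 (3 byte(s))
  byte[3]=0x0C cont=0 payload=0x0C=12: acc |= 12<<0 -> acc=12 shift=7 [end]
Varint 2: bytes[3:4] = 0C -> value 12 (1 byte(s))
  byte[4]=0xE1 cont=1 payload=0x61=97: acc |= 97<<0 -> acc=97 shift=7
  byte[5]=0xBF cont=1 payload=0x3F=63: acc |= 63<<7 -> acc=8161 shift=14
  byte[6]=0xA2 cont=1 payload=0x22=34: acc |= 34<<14 -> acc=565217 shift=21
  byte[7]=0x73 cont=0 payload=0x73=115: acc |= 115<<21 -> acc=241737697 shift=28 [end]
Varint 3: bytes[4:8] = E1 BF A2 73 -> value 241737697 (4 byte(s))
  byte[8]=0x6F cont=0 payload=0x6F=111: acc |= 111<<0 -> acc=111 shift=7 [end]
Varint 4: bytes[8:9] = 6F -> value 111 (1 byte(s))
  byte[9]=0xB2 cont=1 payload=0x32=50: acc |= 50<<0 -> acc=50 shift=7
  byte[10]=0xB3 cont=1 payload=0x33=51: acc |= 51<<7 -> acc=6578 shift=14
  byte[11]=0x96 cont=1 payload=0x16=22: acc |= 22<<14 -> acc=367026 shift=21
  byte[12]=0x3E cont=0 payload=0x3E=62: acc |= 62<<21 -> acc=130390450 shift=28 [end]
Varint 5: bytes[9:13] = B2 B3 96 3E -> value 130390450 (4 byte(s))
  byte[13]=0x96 cont=1 payload=0x16=22: acc |= 22<<0 -> acc=22 shift=7
  byte[14]=0x80 cont=1 payload=0x00=0: acc |= 0<<7 -> acc=22 shift=14
  byte[15]=0x2F cont=0 payload=0x2F=47: acc |= 47<<14 -> acc=770070 shift=21 [end]
Varint 6: bytes[13:16] = 96 80 2F -> value 770070 (3 byte(s))
  byte[16]=0xED cont=1 payload=0x6D=109: acc |= 109<<0 -> acc=109 shift=7
  byte[17]=0xCD cont=1 payload=0x4D=77: acc |= 77<<7 -> acc=9965 shift=14
  byte[18]=0xA5 cont=1 payload=0x25=37: acc |= 37<<14 -> acc=616173 shift=21
  byte[19]=0x18 cont=0 payload=0x18=24: acc |= 24<<21 -> acc=50947821 shift=28 [end]
Varint 7: bytes[16:20] = ED CD A5 18 -> value 50947821 (4 byte(s))

Answer: 4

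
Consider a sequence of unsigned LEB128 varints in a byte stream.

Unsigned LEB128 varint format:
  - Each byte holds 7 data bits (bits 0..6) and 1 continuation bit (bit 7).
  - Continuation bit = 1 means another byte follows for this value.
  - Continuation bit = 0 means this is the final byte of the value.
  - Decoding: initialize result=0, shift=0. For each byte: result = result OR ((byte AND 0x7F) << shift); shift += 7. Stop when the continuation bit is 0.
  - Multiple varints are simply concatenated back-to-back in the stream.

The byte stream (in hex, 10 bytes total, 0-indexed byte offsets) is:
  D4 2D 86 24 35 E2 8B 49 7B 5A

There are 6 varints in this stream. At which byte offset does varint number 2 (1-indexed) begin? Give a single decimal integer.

Answer: 2

Derivation:
  byte[0]=0xD4 cont=1 payload=0x54=84: acc |= 84<<0 -> acc=84 shift=7
  byte[1]=0x2D cont=0 payload=0x2D=45: acc |= 45<<7 -> acc=5844 shift=14 [end]
Varint 1: bytes[0:2] = D4 2D -> value 5844 (2 byte(s))
  byte[2]=0x86 cont=1 payload=0x06=6: acc |= 6<<0 -> acc=6 shift=7
  byte[3]=0x24 cont=0 payload=0x24=36: acc |= 36<<7 -> acc=4614 shift=14 [end]
Varint 2: bytes[2:4] = 86 24 -> value 4614 (2 byte(s))
  byte[4]=0x35 cont=0 payload=0x35=53: acc |= 53<<0 -> acc=53 shift=7 [end]
Varint 3: bytes[4:5] = 35 -> value 53 (1 byte(s))
  byte[5]=0xE2 cont=1 payload=0x62=98: acc |= 98<<0 -> acc=98 shift=7
  byte[6]=0x8B cont=1 payload=0x0B=11: acc |= 11<<7 -> acc=1506 shift=14
  byte[7]=0x49 cont=0 payload=0x49=73: acc |= 73<<14 -> acc=1197538 shift=21 [end]
Varint 4: bytes[5:8] = E2 8B 49 -> value 1197538 (3 byte(s))
  byte[8]=0x7B cont=0 payload=0x7B=123: acc |= 123<<0 -> acc=123 shift=7 [end]
Varint 5: bytes[8:9] = 7B -> value 123 (1 byte(s))
  byte[9]=0x5A cont=0 payload=0x5A=90: acc |= 90<<0 -> acc=90 shift=7 [end]
Varint 6: bytes[9:10] = 5A -> value 90 (1 byte(s))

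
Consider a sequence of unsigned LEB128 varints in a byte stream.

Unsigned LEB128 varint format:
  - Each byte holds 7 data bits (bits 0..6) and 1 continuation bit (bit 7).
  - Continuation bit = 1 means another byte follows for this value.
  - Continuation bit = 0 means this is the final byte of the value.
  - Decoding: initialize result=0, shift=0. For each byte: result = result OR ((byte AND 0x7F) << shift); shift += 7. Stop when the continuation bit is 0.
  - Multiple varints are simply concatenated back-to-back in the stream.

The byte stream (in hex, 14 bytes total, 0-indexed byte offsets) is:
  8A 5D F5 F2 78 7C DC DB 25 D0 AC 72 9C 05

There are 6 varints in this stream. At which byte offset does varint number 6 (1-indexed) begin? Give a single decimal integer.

Answer: 12

Derivation:
  byte[0]=0x8A cont=1 payload=0x0A=10: acc |= 10<<0 -> acc=10 shift=7
  byte[1]=0x5D cont=0 payload=0x5D=93: acc |= 93<<7 -> acc=11914 shift=14 [end]
Varint 1: bytes[0:2] = 8A 5D -> value 11914 (2 byte(s))
  byte[2]=0xF5 cont=1 payload=0x75=117: acc |= 117<<0 -> acc=117 shift=7
  byte[3]=0xF2 cont=1 payload=0x72=114: acc |= 114<<7 -> acc=14709 shift=14
  byte[4]=0x78 cont=0 payload=0x78=120: acc |= 120<<14 -> acc=1980789 shift=21 [end]
Varint 2: bytes[2:5] = F5 F2 78 -> value 1980789 (3 byte(s))
  byte[5]=0x7C cont=0 payload=0x7C=124: acc |= 124<<0 -> acc=124 shift=7 [end]
Varint 3: bytes[5:6] = 7C -> value 124 (1 byte(s))
  byte[6]=0xDC cont=1 payload=0x5C=92: acc |= 92<<0 -> acc=92 shift=7
  byte[7]=0xDB cont=1 payload=0x5B=91: acc |= 91<<7 -> acc=11740 shift=14
  byte[8]=0x25 cont=0 payload=0x25=37: acc |= 37<<14 -> acc=617948 shift=21 [end]
Varint 4: bytes[6:9] = DC DB 25 -> value 617948 (3 byte(s))
  byte[9]=0xD0 cont=1 payload=0x50=80: acc |= 80<<0 -> acc=80 shift=7
  byte[10]=0xAC cont=1 payload=0x2C=44: acc |= 44<<7 -> acc=5712 shift=14
  byte[11]=0x72 cont=0 payload=0x72=114: acc |= 114<<14 -> acc=1873488 shift=21 [end]
Varint 5: bytes[9:12] = D0 AC 72 -> value 1873488 (3 byte(s))
  byte[12]=0x9C cont=1 payload=0x1C=28: acc |= 28<<0 -> acc=28 shift=7
  byte[13]=0x05 cont=0 payload=0x05=5: acc |= 5<<7 -> acc=668 shift=14 [end]
Varint 6: bytes[12:14] = 9C 05 -> value 668 (2 byte(s))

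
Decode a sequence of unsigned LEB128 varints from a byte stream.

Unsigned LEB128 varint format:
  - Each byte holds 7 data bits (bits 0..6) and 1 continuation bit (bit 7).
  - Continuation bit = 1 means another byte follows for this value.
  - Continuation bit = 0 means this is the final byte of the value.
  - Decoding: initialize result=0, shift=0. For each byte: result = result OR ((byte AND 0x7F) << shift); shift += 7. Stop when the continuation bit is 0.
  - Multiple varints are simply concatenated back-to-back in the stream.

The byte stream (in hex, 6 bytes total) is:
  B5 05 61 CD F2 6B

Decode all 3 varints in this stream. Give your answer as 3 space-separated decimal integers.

Answer: 693 97 1767757

Derivation:
  byte[0]=0xB5 cont=1 payload=0x35=53: acc |= 53<<0 -> acc=53 shift=7
  byte[1]=0x05 cont=0 payload=0x05=5: acc |= 5<<7 -> acc=693 shift=14 [end]
Varint 1: bytes[0:2] = B5 05 -> value 693 (2 byte(s))
  byte[2]=0x61 cont=0 payload=0x61=97: acc |= 97<<0 -> acc=97 shift=7 [end]
Varint 2: bytes[2:3] = 61 -> value 97 (1 byte(s))
  byte[3]=0xCD cont=1 payload=0x4D=77: acc |= 77<<0 -> acc=77 shift=7
  byte[4]=0xF2 cont=1 payload=0x72=114: acc |= 114<<7 -> acc=14669 shift=14
  byte[5]=0x6B cont=0 payload=0x6B=107: acc |= 107<<14 -> acc=1767757 shift=21 [end]
Varint 3: bytes[3:6] = CD F2 6B -> value 1767757 (3 byte(s))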